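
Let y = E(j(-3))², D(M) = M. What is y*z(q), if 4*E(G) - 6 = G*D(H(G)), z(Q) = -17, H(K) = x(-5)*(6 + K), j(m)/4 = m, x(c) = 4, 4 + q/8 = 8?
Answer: -367353/4 ≈ -91838.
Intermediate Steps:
q = 32 (q = -32 + 8*8 = -32 + 64 = 32)
j(m) = 4*m
H(K) = 24 + 4*K (H(K) = 4*(6 + K) = 24 + 4*K)
E(G) = 3/2 + G*(24 + 4*G)/4 (E(G) = 3/2 + (G*(24 + 4*G))/4 = 3/2 + G*(24 + 4*G)/4)
y = 21609/4 (y = (3/2 + (4*(-3))*(6 + 4*(-3)))² = (3/2 - 12*(6 - 12))² = (3/2 - 12*(-6))² = (3/2 + 72)² = (147/2)² = 21609/4 ≈ 5402.3)
y*z(q) = (21609/4)*(-17) = -367353/4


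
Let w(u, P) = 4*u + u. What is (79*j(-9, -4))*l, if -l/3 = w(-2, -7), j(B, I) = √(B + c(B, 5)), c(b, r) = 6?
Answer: 2370*I*√3 ≈ 4105.0*I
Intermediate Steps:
j(B, I) = √(6 + B) (j(B, I) = √(B + 6) = √(6 + B))
w(u, P) = 5*u
l = 30 (l = -15*(-2) = -3*(-10) = 30)
(79*j(-9, -4))*l = (79*√(6 - 9))*30 = (79*√(-3))*30 = (79*(I*√3))*30 = (79*I*√3)*30 = 2370*I*√3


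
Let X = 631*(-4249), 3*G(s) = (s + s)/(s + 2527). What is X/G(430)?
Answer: -23784206649/860 ≈ -2.7656e+7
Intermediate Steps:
G(s) = 2*s/(3*(2527 + s)) (G(s) = ((s + s)/(s + 2527))/3 = ((2*s)/(2527 + s))/3 = (2*s/(2527 + s))/3 = 2*s/(3*(2527 + s)))
X = -2681119
X/G(430) = -2681119/((⅔)*430/(2527 + 430)) = -2681119/((⅔)*430/2957) = -2681119/((⅔)*430*(1/2957)) = -2681119/860/8871 = -2681119*8871/860 = -23784206649/860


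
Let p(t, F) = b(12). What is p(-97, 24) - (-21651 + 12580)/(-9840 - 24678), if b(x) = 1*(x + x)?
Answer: 819361/34518 ≈ 23.737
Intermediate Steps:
b(x) = 2*x (b(x) = 1*(2*x) = 2*x)
p(t, F) = 24 (p(t, F) = 2*12 = 24)
p(-97, 24) - (-21651 + 12580)/(-9840 - 24678) = 24 - (-21651 + 12580)/(-9840 - 24678) = 24 - (-9071)/(-34518) = 24 - (-9071)*(-1)/34518 = 24 - 1*9071/34518 = 24 - 9071/34518 = 819361/34518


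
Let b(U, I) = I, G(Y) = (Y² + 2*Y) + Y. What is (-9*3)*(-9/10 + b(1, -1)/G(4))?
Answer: 3537/140 ≈ 25.264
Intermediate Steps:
G(Y) = Y² + 3*Y
(-9*3)*(-9/10 + b(1, -1)/G(4)) = (-9*3)*(-9/10 - 1/(4*(3 + 4))) = -27*(-9*⅒ - 1/(4*7)) = -27*(-9/10 - 1/28) = -27*(-131/140) = 3537/140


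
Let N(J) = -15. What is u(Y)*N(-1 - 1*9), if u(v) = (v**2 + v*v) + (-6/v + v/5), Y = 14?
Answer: -41409/7 ≈ -5915.6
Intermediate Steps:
u(v) = -6/v + 2*v**2 + v/5 (u(v) = (v**2 + v**2) + (-6/v + v*(1/5)) = 2*v**2 + (-6/v + v/5) = -6/v + 2*v**2 + v/5)
u(Y)*N(-1 - 1*9) = (-6/14 + 2*14**2 + (1/5)*14)*(-15) = (-6*1/14 + 2*196 + 14/5)*(-15) = (-3/7 + 392 + 14/5)*(-15) = (13803/35)*(-15) = -41409/7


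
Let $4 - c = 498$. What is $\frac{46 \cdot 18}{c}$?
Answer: $- \frac{414}{247} \approx -1.6761$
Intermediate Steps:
$c = -494$ ($c = 4 - 498 = -494$)
$\frac{46 \cdot 18}{c} = \frac{46 \cdot 18}{-494} = 828 \left(- \frac{1}{494}\right) = - \frac{414}{247}$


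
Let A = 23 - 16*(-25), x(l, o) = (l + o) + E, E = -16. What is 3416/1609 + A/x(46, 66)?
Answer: 336181/51488 ≈ 6.5293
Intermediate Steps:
x(l, o) = -16 + l + o (x(l, o) = (l + o) - 16 = -16 + l + o)
A = 423 (A = 23 + 400 = 423)
3416/1609 + A/x(46, 66) = 3416/1609 + 423/(-16 + 46 + 66) = 3416*(1/1609) + 423/96 = 3416/1609 + 423*(1/96) = 3416/1609 + 141/32 = 336181/51488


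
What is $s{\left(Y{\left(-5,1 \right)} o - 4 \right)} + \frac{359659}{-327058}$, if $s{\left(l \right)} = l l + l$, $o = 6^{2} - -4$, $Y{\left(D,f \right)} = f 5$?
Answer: $\frac{12628003837}{327058} \approx 38611.0$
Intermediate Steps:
$Y{\left(D,f \right)} = 5 f$
$o = 40$ ($o = 36 + 4 = 40$)
$s{\left(l \right)} = l + l^{2}$ ($s{\left(l \right)} = l^{2} + l = l + l^{2}$)
$s{\left(Y{\left(-5,1 \right)} o - 4 \right)} + \frac{359659}{-327058} = \left(5 \cdot 1 \cdot 40 - 4\right) \left(1 - \left(4 - 5 \cdot 1 \cdot 40\right)\right) + \frac{359659}{-327058} = \left(5 \cdot 40 - 4\right) \left(1 + \left(5 \cdot 40 - 4\right)\right) + 359659 \left(- \frac{1}{327058}\right) = \left(200 - 4\right) \left(1 + \left(200 - 4\right)\right) - \frac{359659}{327058} = 196 \left(1 + 196\right) - \frac{359659}{327058} = 196 \cdot 197 - \frac{359659}{327058} = 38612 - \frac{359659}{327058} = \frac{12628003837}{327058}$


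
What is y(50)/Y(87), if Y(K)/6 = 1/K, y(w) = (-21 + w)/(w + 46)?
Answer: 841/192 ≈ 4.3802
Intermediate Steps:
y(w) = (-21 + w)/(46 + w)
Y(K) = 6/K
y(50)/Y(87) = ((-21 + 50)/(46 + 50))/((6/87)) = (29/96)/((6*(1/87))) = ((1/96)*29)/(2/29) = (29/96)*(29/2) = 841/192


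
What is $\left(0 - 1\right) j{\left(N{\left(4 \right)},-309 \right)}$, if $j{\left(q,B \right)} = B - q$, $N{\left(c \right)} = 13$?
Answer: $322$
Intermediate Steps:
$\left(0 - 1\right) j{\left(N{\left(4 \right)},-309 \right)} = \left(0 - 1\right) \left(-309 - 13\right) = - (-309 - 13) = \left(-1\right) \left(-322\right) = 322$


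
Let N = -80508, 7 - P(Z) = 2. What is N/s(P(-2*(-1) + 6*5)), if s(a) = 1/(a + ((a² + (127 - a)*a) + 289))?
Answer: -74791932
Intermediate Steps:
P(Z) = 5 (P(Z) = 7 - 1*2 = 7 - 2 = 5)
s(a) = 1/(289 + a + a² + a*(127 - a)) (s(a) = 1/(a + ((a² + a*(127 - a)) + 289)) = 1/(a + (289 + a² + a*(127 - a))) = 1/(289 + a + a² + a*(127 - a)))
N/s(P(-2*(-1) + 6*5)) = -80508/(1/(289 + 128*5)) = -80508/(1/(289 + 640)) = -80508/(1/929) = -80508/1/929 = -80508*929 = -74791932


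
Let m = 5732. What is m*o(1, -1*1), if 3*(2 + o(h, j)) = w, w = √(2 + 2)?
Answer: -22928/3 ≈ -7642.7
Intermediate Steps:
w = 2 (w = √4 = 2)
o(h, j) = -4/3 (o(h, j) = -2 + (⅓)*2 = -2 + ⅔ = -4/3)
m*o(1, -1*1) = 5732*(-4/3) = -22928/3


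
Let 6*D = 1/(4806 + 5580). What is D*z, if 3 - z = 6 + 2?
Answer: -5/62316 ≈ -8.0236e-5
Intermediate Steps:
z = -5 (z = 3 - (6 + 2) = 3 - 1*8 = 3 - 8 = -5)
D = 1/62316 (D = 1/(6*(4806 + 5580)) = (⅙)/10386 = (⅙)*(1/10386) = 1/62316 ≈ 1.6047e-5)
D*z = (1/62316)*(-5) = -5/62316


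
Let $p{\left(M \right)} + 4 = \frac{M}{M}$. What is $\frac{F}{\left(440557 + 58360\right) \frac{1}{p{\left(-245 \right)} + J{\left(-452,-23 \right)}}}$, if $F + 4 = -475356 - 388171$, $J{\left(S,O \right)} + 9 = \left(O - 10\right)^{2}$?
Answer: $- \frac{930022887}{498917} \approx -1864.1$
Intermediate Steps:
$J{\left(S,O \right)} = -9 + \left(-10 + O\right)^{2}$ ($J{\left(S,O \right)} = -9 + \left(O - 10\right)^{2} = -9 + \left(-10 + O\right)^{2}$)
$p{\left(M \right)} = -3$ ($p{\left(M \right)} = -4 + \frac{M}{M} = -4 + 1 = -3$)
$F = -863531$ ($F = -4 - 863527 = -863531$)
$\frac{F}{\left(440557 + 58360\right) \frac{1}{p{\left(-245 \right)} + J{\left(-452,-23 \right)}}} = - \frac{863531}{\left(440557 + 58360\right) \frac{1}{-3 - \left(9 - \left(-10 - 23\right)^{2}\right)}} = - \frac{863531}{498917 \frac{1}{-3 - \left(9 - \left(-33\right)^{2}\right)}} = - \frac{863531}{498917 \frac{1}{-3 + \left(-9 + 1089\right)}} = - \frac{863531}{498917 \frac{1}{-3 + 1080}} = - \frac{863531}{498917 \cdot \frac{1}{1077}} = - \frac{863531}{\frac{498917}{1077}} = \left(-863531\right) \frac{1077}{498917} = - \frac{930022887}{498917}$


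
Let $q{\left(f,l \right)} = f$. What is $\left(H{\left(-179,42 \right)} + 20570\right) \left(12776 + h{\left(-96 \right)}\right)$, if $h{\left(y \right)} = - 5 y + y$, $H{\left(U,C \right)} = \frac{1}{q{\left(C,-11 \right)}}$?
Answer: $\frac{812104540}{3} \approx 2.707 \cdot 10^{8}$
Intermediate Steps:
$H{\left(U,C \right)} = \frac{1}{C}$
$h{\left(y \right)} = - 4 y$
$\left(H{\left(-179,42 \right)} + 20570\right) \left(12776 + h{\left(-96 \right)}\right) = \left(\frac{1}{42} + 20570\right) \left(12776 - -384\right) = \left(\frac{1}{42} + 20570\right) \left(12776 + 384\right) = \frac{863941}{42} \cdot 13160 = \frac{812104540}{3}$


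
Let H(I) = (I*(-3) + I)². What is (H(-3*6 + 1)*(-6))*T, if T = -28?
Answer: 194208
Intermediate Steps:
H(I) = 4*I² (H(I) = (-3*I + I)² = (-2*I)² = 4*I²)
(H(-3*6 + 1)*(-6))*T = ((4*(-3*6 + 1)²)*(-6))*(-28) = ((4*(-18 + 1)²)*(-6))*(-28) = ((4*(-17)²)*(-6))*(-28) = ((4*289)*(-6))*(-28) = (1156*(-6))*(-28) = -6936*(-28) = 194208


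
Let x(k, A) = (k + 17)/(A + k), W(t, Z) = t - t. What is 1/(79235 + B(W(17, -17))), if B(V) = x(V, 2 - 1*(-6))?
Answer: 8/633897 ≈ 1.2620e-5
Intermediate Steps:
W(t, Z) = 0
x(k, A) = (17 + k)/(A + k)
B(V) = (17 + V)/(8 + V) (B(V) = (17 + V)/((2 - 1*(-6)) + V) = (17 + V)/((2 + 6) + V) = (17 + V)/(8 + V))
1/(79235 + B(W(17, -17))) = 1/(79235 + (17 + 0)/(8 + 0)) = 1/(79235 + 17/8) = 1/(633897/8) = 8/633897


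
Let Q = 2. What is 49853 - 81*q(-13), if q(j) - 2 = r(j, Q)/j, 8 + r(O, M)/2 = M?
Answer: 645011/13 ≈ 49616.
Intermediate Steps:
r(O, M) = -16 + 2*M
q(j) = 2 - 12/j (q(j) = 2 + (-16 + 2*2)/j = 2 + (-16 + 4)/j = 2 - 12/j)
49853 - 81*q(-13) = 49853 - 81*(2 - 12/(-13)) = 49853 - 81*(2 - 12*(-1/13)) = 49853 - 81*(2 + 12/13) = 49853 - 81*38/13 = 49853 - 1*3078/13 = 49853 - 3078/13 = 645011/13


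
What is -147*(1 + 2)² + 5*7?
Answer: -1288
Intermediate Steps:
-147*(1 + 2)² + 5*7 = -147*3² + 35 = -147*9 + 35 = -1323 + 35 = -1288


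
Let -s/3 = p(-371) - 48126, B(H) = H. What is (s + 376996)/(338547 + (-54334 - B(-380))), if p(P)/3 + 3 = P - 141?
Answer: 526009/284593 ≈ 1.8483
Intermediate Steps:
p(P) = -432 + 3*P (p(P) = -9 + 3*(P - 141) = -9 + 3*(-141 + P) = -9 + (-423 + 3*P) = -432 + 3*P)
s = 149013 (s = -3*((-432 + 3*(-371)) - 48126) = -3*((-432 - 1113) - 48126) = -3*(-1545 - 48126) = -3*(-49671) = 149013)
(s + 376996)/(338547 + (-54334 - B(-380))) = (149013 + 376996)/(338547 + (-54334 - 1*(-380))) = 526009/(338547 + (-54334 + 380)) = 526009/(338547 - 53954) = 526009/284593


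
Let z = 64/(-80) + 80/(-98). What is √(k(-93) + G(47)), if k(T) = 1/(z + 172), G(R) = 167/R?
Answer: √856247347349/490492 ≈ 1.8865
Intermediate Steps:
z = -396/245 (z = 64*(-1/80) + 80*(-1/98) = -⅘ - 40/49 = -396/245 ≈ -1.6163)
k(T) = 245/41744 (k(T) = 1/(-396/245 + 172) = 1/(41744/245) = 245/41744)
√(k(-93) + G(47)) = √(245/41744 + 167/47) = √(6982763/1961968) = √856247347349/490492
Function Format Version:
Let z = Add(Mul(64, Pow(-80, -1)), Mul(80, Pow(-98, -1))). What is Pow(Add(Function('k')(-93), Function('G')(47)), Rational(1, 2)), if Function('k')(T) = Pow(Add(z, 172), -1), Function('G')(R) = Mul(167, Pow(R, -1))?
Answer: Mul(Rational(1, 490492), Pow(856247347349, Rational(1, 2))) ≈ 1.8865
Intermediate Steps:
z = Rational(-396, 245) (z = Add(Mul(64, Rational(-1, 80)), Mul(80, Rational(-1, 98))) = Add(Rational(-4, 5), Rational(-40, 49)) = Rational(-396, 245) ≈ -1.6163)
Function('k')(T) = Rational(245, 41744) (Function('k')(T) = Pow(Add(Rational(-396, 245), 172), -1) = Pow(Rational(41744, 245), -1) = Rational(245, 41744))
Pow(Add(Function('k')(-93), Function('G')(47)), Rational(1, 2)) = Pow(Add(Rational(245, 41744), Mul(167, Pow(47, -1))), Rational(1, 2)) = Pow(Add(Rational(245, 41744), Mul(167, Rational(1, 47))), Rational(1, 2)) = Pow(Add(Rational(245, 41744), Rational(167, 47)), Rational(1, 2)) = Pow(Rational(6982763, 1961968), Rational(1, 2)) = Mul(Rational(1, 490492), Pow(856247347349, Rational(1, 2)))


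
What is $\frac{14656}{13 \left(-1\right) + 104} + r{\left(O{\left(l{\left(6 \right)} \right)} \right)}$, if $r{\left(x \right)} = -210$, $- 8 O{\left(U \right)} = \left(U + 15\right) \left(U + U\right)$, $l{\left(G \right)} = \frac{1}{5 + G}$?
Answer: $- \frac{4454}{91} \approx -48.945$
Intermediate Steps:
$O{\left(U \right)} = - \frac{U \left(15 + U\right)}{4}$ ($O{\left(U \right)} = - \frac{\left(U + 15\right) \left(U + U\right)}{8} = - \frac{\left(15 + U\right) 2 U}{8} = - \frac{2 U \left(15 + U\right)}{8} = - \frac{U \left(15 + U\right)}{4}$)
$\frac{14656}{13 \left(-1\right) + 104} + r{\left(O{\left(l{\left(6 \right)} \right)} \right)} = \frac{14656}{13 \left(-1\right) + 104} - 210 = \frac{14656}{-13 + 104} - 210 = \frac{14656}{91} - 210 = - \frac{4454}{91}$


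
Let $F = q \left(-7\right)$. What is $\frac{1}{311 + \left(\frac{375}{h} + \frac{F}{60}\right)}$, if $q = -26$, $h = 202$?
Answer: $\frac{1515}{478573} \approx 0.0031657$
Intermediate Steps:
$F = 182$ ($F = \left(-26\right) \left(-7\right) = 182$)
$\frac{1}{311 + \left(\frac{375}{h} + \frac{F}{60}\right)} = \frac{1}{311 + \left(\frac{375}{202} + \frac{182}{60}\right)} = \frac{1}{311 + \left(375 \cdot \frac{1}{202} + 182 \cdot \frac{1}{60}\right)} = \frac{1}{311 + \left(\frac{375}{202} + \frac{91}{30}\right)} = \frac{1}{311 + \frac{7408}{1515}} = \frac{1}{\frac{478573}{1515}} = \frac{1515}{478573}$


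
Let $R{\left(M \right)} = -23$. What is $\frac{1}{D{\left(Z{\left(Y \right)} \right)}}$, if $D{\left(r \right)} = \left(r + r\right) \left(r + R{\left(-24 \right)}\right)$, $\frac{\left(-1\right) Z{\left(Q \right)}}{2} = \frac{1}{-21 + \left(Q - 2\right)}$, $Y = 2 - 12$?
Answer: $- \frac{1089}{3028} \approx -0.35964$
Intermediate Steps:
$Y = -10$
$Z{\left(Q \right)} = - \frac{2}{-23 + Q}$ ($Z{\left(Q \right)} = - \frac{2}{-21 + \left(Q - 2\right)} = - \frac{2}{-21 + \left(-2 + Q\right)} = - \frac{2}{-23 + Q}$)
$D{\left(r \right)} = 2 r \left(-23 + r\right)$ ($D{\left(r \right)} = \left(r + r\right) \left(r - 23\right) = 2 r \left(-23 + r\right)$)
$\frac{1}{D{\left(Z{\left(Y \right)} \right)}} = \frac{1}{2 \left(- \frac{2}{-23 - 10}\right) \left(-23 - \frac{2}{-23 - 10}\right)} = \frac{1}{2 \left(- \frac{2}{-33}\right) \left(-23 - \frac{2}{-33}\right)} = \frac{1}{2 \left(\left(-2\right) \left(- \frac{1}{33}\right)\right) \left(-23 - - \frac{2}{33}\right)} = \frac{1}{2 \cdot \frac{2}{33} \left(-23 + \frac{2}{33}\right)} = \frac{1}{2 \cdot \frac{2}{33} \left(- \frac{757}{33}\right)} = \frac{1}{- \frac{3028}{1089}} = - \frac{1089}{3028}$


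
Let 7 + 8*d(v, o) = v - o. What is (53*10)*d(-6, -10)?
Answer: -795/4 ≈ -198.75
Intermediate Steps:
d(v, o) = -7/8 - o/8 + v/8 (d(v, o) = -7/8 + (v - o)/8 = -7/8 + (-o/8 + v/8) = -7/8 - o/8 + v/8)
(53*10)*d(-6, -10) = (53*10)*(-7/8 - 1/8*(-10) + (1/8)*(-6)) = 530*(-7/8 + 5/4 - 3/4) = 530*(-3/8) = -795/4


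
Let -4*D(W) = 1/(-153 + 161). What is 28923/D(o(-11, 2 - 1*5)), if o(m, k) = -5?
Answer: -925536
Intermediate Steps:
D(W) = -1/32 (D(W) = -1/(4*(-153 + 161)) = -¼/8 = -¼*⅛ = -1/32)
28923/D(o(-11, 2 - 1*5)) = 28923/(-1/32) = 28923*(-32) = -925536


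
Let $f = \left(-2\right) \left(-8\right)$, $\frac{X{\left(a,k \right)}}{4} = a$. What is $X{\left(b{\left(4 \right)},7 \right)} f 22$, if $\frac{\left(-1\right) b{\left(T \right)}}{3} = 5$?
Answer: $-21120$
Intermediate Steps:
$b{\left(T \right)} = -15$ ($b{\left(T \right)} = \left(-3\right) 5 = -15$)
$X{\left(a,k \right)} = 4 a$
$f = 16$
$X{\left(b{\left(4 \right)},7 \right)} f 22 = 4 \left(-15\right) 16 \cdot 22 = \left(-60\right) 16 \cdot 22 = \left(-960\right) 22 = -21120$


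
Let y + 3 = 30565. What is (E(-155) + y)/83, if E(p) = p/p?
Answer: 30563/83 ≈ 368.23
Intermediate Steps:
y = 30562 (y = -3 + 30565 = 30562)
E(p) = 1
(E(-155) + y)/83 = (1 + 30562)/83 = 30563*(1/83) = 30563/83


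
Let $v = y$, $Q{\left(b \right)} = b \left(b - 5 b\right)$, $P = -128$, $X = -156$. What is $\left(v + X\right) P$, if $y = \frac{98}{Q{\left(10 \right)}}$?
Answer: $\frac{499984}{25} \approx 19999.0$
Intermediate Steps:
$Q{\left(b \right)} = - 4 b^{2}$ ($Q{\left(b \right)} = b \left(- 4 b\right) = - 4 b^{2}$)
$y = - \frac{49}{200}$ ($y = \frac{98}{\left(-4\right) 10^{2}} = \frac{98}{\left(-4\right) 100} = \frac{98}{-400} = 98 \left(- \frac{1}{400}\right) = - \frac{49}{200} \approx -0.245$)
$v = - \frac{49}{200} \approx -0.245$
$\left(v + X\right) P = \left(- \frac{49}{200} - 156\right) \left(-128\right) = \left(- \frac{31249}{200}\right) \left(-128\right) = \frac{499984}{25}$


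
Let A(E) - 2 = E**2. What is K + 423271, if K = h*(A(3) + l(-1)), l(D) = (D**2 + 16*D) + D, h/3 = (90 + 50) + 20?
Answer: 420871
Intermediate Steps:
h = 480 (h = 3*((90 + 50) + 20) = 3*(140 + 20) = 3*160 = 480)
l(D) = D**2 + 17*D
A(E) = 2 + E**2
K = -2400 (K = 480*((2 + 3**2) - (17 - 1)) = 480*((2 + 9) - 1*16) = 480*(11 - 16) = 480*(-5) = -2400)
K + 423271 = -2400 + 423271 = 420871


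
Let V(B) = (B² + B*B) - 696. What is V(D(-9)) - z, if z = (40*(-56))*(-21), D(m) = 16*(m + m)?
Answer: 118152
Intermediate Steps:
D(m) = 32*m (D(m) = 16*(2*m) = 32*m)
V(B) = -696 + 2*B² (V(B) = (B² + B²) - 696 = 2*B² - 696 = -696 + 2*B²)
z = 47040 (z = -2240*(-21) = 47040)
V(D(-9)) - z = (-696 + 2*(32*(-9))²) - 1*47040 = (-696 + 2*(-288)²) - 47040 = (-696 + 2*82944) - 47040 = (-696 + 165888) - 47040 = 165192 - 47040 = 118152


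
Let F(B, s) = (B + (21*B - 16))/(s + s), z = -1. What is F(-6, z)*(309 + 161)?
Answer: 34780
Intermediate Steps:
F(B, s) = (-16 + 22*B)/(2*s) (F(B, s) = (B + (-16 + 21*B))/((2*s)) = (-16 + 22*B)*(1/(2*s)) = (-16 + 22*B)/(2*s))
F(-6, z)*(309 + 161) = ((-8 + 11*(-6))/(-1))*(309 + 161) = -(-8 - 66)*470 = -1*(-74)*470 = 74*470 = 34780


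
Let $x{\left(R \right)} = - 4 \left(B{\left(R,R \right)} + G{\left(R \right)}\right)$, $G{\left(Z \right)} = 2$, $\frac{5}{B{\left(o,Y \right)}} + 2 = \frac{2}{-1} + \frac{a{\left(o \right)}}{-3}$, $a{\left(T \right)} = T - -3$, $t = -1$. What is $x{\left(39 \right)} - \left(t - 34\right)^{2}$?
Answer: $- \frac{11087}{9} \approx -1231.9$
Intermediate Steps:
$a{\left(T \right)} = 3 + T$ ($a{\left(T \right)} = T + 3 = 3 + T$)
$B{\left(o,Y \right)} = \frac{5}{-5 - \frac{o}{3}}$ ($B{\left(o,Y \right)} = \frac{5}{-2 + \left(\frac{2}{-1} + \frac{3 + o}{-3}\right)} = \frac{5}{-2 + \left(2 \left(-1\right) + \left(3 + o\right) \left(- \frac{1}{3}\right)\right)} = \frac{5}{-2 - \left(3 + \frac{o}{3}\right)} = \frac{5}{-5 - \frac{o}{3}}$)
$x{\left(R \right)} = -8 + \frac{60}{15 + R}$ ($x{\left(R \right)} = - 4 \left(- \frac{15}{15 + R} + 2\right) = - 4 \left(2 - \frac{15}{15 + R}\right) = -8 + \frac{60}{15 + R}$)
$x{\left(39 \right)} - \left(t - 34\right)^{2} = \frac{4 \left(-15 - 78\right)}{15 + 39} - \left(-1 - 34\right)^{2} = \frac{4 \left(-15 - 78\right)}{54} - \left(-35\right)^{2} = 4 \cdot \frac{1}{54} \left(-93\right) - 1225 = - \frac{62}{9} - 1225 = - \frac{11087}{9}$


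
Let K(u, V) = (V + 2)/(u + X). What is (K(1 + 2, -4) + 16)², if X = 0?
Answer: 2116/9 ≈ 235.11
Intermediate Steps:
K(u, V) = (2 + V)/u (K(u, V) = (V + 2)/(u + 0) = (2 + V)/u)
(K(1 + 2, -4) + 16)² = ((2 - 4)/(1 + 2) + 16)² = (-2/3 + 16)² = ((⅓)*(-2) + 16)² = (-⅔ + 16)² = (46/3)² = 2116/9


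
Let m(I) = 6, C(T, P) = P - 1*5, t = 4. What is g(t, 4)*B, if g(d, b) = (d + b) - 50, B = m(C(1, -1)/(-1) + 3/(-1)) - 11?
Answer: 210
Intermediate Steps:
C(T, P) = -5 + P (C(T, P) = P - 5 = -5 + P)
B = -5 (B = 6 - 11 = -5)
g(d, b) = -50 + b + d (g(d, b) = (b + d) - 50 = -50 + b + d)
g(t, 4)*B = (-50 + 4 + 4)*(-5) = -42*(-5) = 210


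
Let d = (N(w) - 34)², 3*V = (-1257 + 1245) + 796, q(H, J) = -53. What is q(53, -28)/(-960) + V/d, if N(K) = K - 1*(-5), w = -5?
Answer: 78037/277440 ≈ 0.28128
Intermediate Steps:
V = 784/3 (V = ((-1257 + 1245) + 796)/3 = (-12 + 796)/3 = (⅓)*784 = 784/3 ≈ 261.33)
N(K) = 5 + K (N(K) = K + 5 = 5 + K)
d = 1156 (d = ((5 - 5) - 34)² = (0 - 34)² = (-34)² = 1156)
q(53, -28)/(-960) + V/d = -53/(-960) + (784/3)/1156 = -53*(-1/960) + (784/3)*(1/1156) = 53/960 + 196/867 = 78037/277440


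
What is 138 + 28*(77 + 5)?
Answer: 2434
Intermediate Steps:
138 + 28*(77 + 5) = 138 + 28*82 = 138 + 2296 = 2434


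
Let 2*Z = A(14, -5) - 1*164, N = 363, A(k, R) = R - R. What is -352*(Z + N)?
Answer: -98912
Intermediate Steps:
A(k, R) = 0
Z = -82 (Z = (0 - 1*164)/2 = (0 - 164)/2 = (½)*(-164) = -82)
-352*(Z + N) = -352*(-82 + 363) = -352*281 = -98912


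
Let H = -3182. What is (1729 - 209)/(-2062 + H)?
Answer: -20/69 ≈ -0.28986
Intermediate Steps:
(1729 - 209)/(-2062 + H) = (1729 - 209)/(-2062 - 3182) = 1520/(-5244) = 1520*(-1/5244) = -20/69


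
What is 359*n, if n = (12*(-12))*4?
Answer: -206784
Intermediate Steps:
n = -576 (n = -144*4 = -576)
359*n = 359*(-576) = -206784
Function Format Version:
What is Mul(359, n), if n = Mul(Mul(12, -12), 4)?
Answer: -206784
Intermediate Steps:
n = -576 (n = Mul(-144, 4) = -576)
Mul(359, n) = Mul(359, -576) = -206784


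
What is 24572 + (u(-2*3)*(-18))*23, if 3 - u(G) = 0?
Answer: 23330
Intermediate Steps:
u(G) = 3 (u(G) = 3 - 1*0 = 3 + 0 = 3)
24572 + (u(-2*3)*(-18))*23 = 24572 + (3*(-18))*23 = 24572 - 54*23 = 24572 - 1242 = 23330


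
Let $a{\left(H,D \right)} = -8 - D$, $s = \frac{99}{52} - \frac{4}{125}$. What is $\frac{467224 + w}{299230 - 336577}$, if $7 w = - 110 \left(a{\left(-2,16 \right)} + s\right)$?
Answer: $- \frac{2127451363}{169928850} \approx -12.52$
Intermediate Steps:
$s = \frac{12167}{6500}$ ($s = 99 \cdot \frac{1}{52} - \frac{4}{125} = \frac{99}{52} - \frac{4}{125} = \frac{12167}{6500} \approx 1.8718$)
$w = \frac{1582163}{4550}$ ($w = \frac{\left(-110\right) \left(\left(-8 - 16\right) + \frac{12167}{6500}\right)}{7} = \frac{\left(-110\right) \left(-24 + \frac{12167}{6500}\right)}{7} = \frac{\left(-110\right) \left(- \frac{143833}{6500}\right)}{7} = \frac{1}{7} \cdot \frac{1582163}{650} = \frac{1582163}{4550} \approx 347.73$)
$\frac{467224 + w}{299230 - 336577} = \frac{467224 + \frac{1582163}{4550}}{299230 - 336577} = \frac{2127451363}{4550 \left(-37347\right)} = \frac{2127451363}{4550} \left(- \frac{1}{37347}\right) = - \frac{2127451363}{169928850}$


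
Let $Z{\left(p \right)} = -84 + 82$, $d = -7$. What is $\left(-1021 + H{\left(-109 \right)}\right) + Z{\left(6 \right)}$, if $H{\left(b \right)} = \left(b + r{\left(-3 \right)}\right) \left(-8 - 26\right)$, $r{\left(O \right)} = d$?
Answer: $2921$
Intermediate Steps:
$Z{\left(p \right)} = -2$
$r{\left(O \right)} = -7$
$H{\left(b \right)} = 238 - 34 b$ ($H{\left(b \right)} = \left(b - 7\right) \left(-8 - 26\right) = \left(-7 + b\right) \left(-34\right) = 238 - 34 b$)
$\left(-1021 + H{\left(-109 \right)}\right) + Z{\left(6 \right)} = \left(-1021 + \left(238 - -3706\right)\right) - 2 = \left(-1021 + \left(238 + 3706\right)\right) - 2 = \left(-1021 + 3944\right) - 2 = 2923 - 2 = 2921$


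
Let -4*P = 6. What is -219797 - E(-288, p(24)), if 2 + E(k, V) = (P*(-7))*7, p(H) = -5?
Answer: -439737/2 ≈ -2.1987e+5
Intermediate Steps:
P = -3/2 (P = -1/4*6 = -3/2 ≈ -1.5000)
E(k, V) = 143/2 (E(k, V) = -2 - 3/2*(-7)*7 = -2 + (21/2)*7 = -2 + 147/2 = 143/2)
-219797 - E(-288, p(24)) = -219797 - 1*143/2 = -219797 - 143/2 = -439737/2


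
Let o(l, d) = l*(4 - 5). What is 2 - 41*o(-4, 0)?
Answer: -162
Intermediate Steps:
o(l, d) = -l (o(l, d) = l*(-1) = -l)
2 - 41*o(-4, 0) = 2 - (-41)*(-4) = 2 - 41*4 = 2 - 164 = -162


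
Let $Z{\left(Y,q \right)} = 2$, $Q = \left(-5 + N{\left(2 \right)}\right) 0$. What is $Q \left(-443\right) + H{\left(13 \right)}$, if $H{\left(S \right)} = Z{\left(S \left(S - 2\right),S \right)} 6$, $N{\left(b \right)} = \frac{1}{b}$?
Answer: $12$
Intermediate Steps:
$Q = 0$ ($Q = \left(-5 + \frac{1}{2}\right) 0 = \left(- \frac{9}{2}\right) 0 = 0$)
$H{\left(S \right)} = 12$ ($H{\left(S \right)} = 2 \cdot 6 = 12$)
$Q \left(-443\right) + H{\left(13 \right)} = 0 \left(-443\right) + 12 = 0 + 12 = 12$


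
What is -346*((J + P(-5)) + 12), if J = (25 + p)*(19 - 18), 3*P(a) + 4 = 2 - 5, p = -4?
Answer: -31832/3 ≈ -10611.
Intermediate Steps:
P(a) = -7/3 (P(a) = -4/3 + (2 - 5)/3 = -4/3 + (⅓)*(-3) = -4/3 - 1 = -7/3)
J = 21 (J = (25 - 4)*(19 - 18) = 21*1 = 21)
-346*((J + P(-5)) + 12) = -346*((21 - 7/3) + 12) = -346*(56/3 + 12) = -346*92/3 = -31832/3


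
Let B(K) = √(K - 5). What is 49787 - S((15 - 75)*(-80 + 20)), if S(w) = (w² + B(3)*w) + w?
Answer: -12913813 - 3600*I*√2 ≈ -1.2914e+7 - 5091.2*I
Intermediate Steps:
B(K) = √(-5 + K)
S(w) = w + w² + I*w*√2 (S(w) = (w² + √(-5 + 3)*w) + w = (w² + √(-2)*w) + w = (w² + (I*√2)*w) + w = (w² + I*w*√2) + w = w + w² + I*w*√2)
49787 - S((15 - 75)*(-80 + 20)) = 49787 - (15 - 75)*(-80 + 20)*(1 + (15 - 75)*(-80 + 20) + I*√2) = 49787 - (-60*(-60))*(1 - 60*(-60) + I*√2) = 49787 - 3600*(1 + 3600 + I*√2) = 49787 - 3600*(3601 + I*√2) = 49787 - (12963600 + 3600*I*√2) = 49787 + (-12963600 - 3600*I*√2) = -12913813 - 3600*I*√2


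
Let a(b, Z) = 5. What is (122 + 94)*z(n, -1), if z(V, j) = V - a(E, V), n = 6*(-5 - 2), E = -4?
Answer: -10152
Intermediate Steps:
n = -42 (n = 6*(-7) = -42)
z(V, j) = -5 + V (z(V, j) = V - 1*5 = V - 5 = -5 + V)
(122 + 94)*z(n, -1) = (122 + 94)*(-5 - 42) = 216*(-47) = -10152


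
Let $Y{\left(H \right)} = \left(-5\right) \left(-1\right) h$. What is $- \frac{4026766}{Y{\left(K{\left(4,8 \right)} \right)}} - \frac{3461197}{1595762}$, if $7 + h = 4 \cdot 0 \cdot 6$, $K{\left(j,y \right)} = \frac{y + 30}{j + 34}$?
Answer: $\frac{917948431971}{7978810} \approx 1.1505 \cdot 10^{5}$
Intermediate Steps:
$K{\left(j,y \right)} = \frac{30 + y}{34 + j}$
$h = -7$ ($h = -7 + 4 \cdot 0 \cdot 6 = -7 + 0 \cdot 6 = -7 + 0 = -7$)
$Y{\left(H \right)} = -35$ ($Y{\left(H \right)} = \left(-5\right) \left(-1\right) \left(-7\right) = 5 \left(-7\right) = -35$)
$- \frac{4026766}{Y{\left(K{\left(4,8 \right)} \right)}} - \frac{3461197}{1595762} = - \frac{4026766}{-35} - \frac{3461197}{1595762} = \left(-4026766\right) \left(- \frac{1}{35}\right) - \frac{3461197}{1595762} = \frac{4026766}{35} - \frac{3461197}{1595762} = \frac{917948431971}{7978810}$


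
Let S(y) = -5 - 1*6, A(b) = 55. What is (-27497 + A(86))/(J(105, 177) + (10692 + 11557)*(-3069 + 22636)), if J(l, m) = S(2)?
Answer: -13721/217673086 ≈ -6.3035e-5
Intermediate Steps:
S(y) = -11 (S(y) = -5 - 6 = -11)
J(l, m) = -11
(-27497 + A(86))/(J(105, 177) + (10692 + 11557)*(-3069 + 22636)) = (-27497 + 55)/(-11 + (10692 + 11557)*(-3069 + 22636)) = -27442/(-11 + 22249*19567) = -27442/(-11 + 435346183) = -27442/435346172 = -27442*1/435346172 = -13721/217673086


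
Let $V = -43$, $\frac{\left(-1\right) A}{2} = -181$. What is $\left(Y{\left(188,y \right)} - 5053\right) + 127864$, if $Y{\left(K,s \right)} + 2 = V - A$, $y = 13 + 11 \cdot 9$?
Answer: $122404$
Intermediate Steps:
$A = 362$ ($A = \left(-2\right) \left(-181\right) = 362$)
$y = 112$ ($y = 13 + 99 = 112$)
$Y{\left(K,s \right)} = -407$ ($Y{\left(K,s \right)} = -2 - 405 = -407$)
$\left(Y{\left(188,y \right)} - 5053\right) + 127864 = \left(-407 - 5053\right) + 127864 = -5460 + 127864 = 122404$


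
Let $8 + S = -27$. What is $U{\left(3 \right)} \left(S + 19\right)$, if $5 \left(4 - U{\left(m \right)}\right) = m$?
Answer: $- \frac{272}{5} \approx -54.4$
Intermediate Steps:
$S = -35$ ($S = -8 - 27 = -35$)
$U{\left(m \right)} = 4 - \frac{m}{5}$
$U{\left(3 \right)} \left(S + 19\right) = \left(4 - \frac{3}{5}\right) \left(-35 + 19\right) = \left(4 - \frac{3}{5}\right) \left(-16\right) = \frac{17}{5} \left(-16\right) = - \frac{272}{5}$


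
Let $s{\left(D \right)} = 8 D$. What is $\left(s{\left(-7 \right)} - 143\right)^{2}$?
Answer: $39601$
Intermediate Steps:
$\left(s{\left(-7 \right)} - 143\right)^{2} = \left(8 \left(-7\right) - 143\right)^{2} = \left(-56 - 143\right)^{2} = \left(-199\right)^{2} = 39601$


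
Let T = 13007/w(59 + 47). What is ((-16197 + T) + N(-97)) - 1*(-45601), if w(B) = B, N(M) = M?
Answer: 3119549/106 ≈ 29430.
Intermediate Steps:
T = 13007/106 (T = 13007/(59 + 47) = 13007/106 ≈ 122.71)
((-16197 + T) + N(-97)) - 1*(-45601) = ((-16197 + 13007/106) - 97) - 1*(-45601) = (-1703875/106 - 97) + 45601 = -1714157/106 + 45601 = 3119549/106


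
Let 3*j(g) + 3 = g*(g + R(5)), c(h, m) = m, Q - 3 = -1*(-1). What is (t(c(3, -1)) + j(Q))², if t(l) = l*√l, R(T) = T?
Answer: (11 - I)² ≈ 120.0 - 22.0*I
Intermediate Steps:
Q = 4 (Q = 3 - 1*(-1) = 3 + 1 = 4)
t(l) = l^(3/2)
j(g) = -1 + g*(5 + g)/3 (j(g) = -1 + (g*(g + 5))/3 = -1 + (g*(5 + g))/3 = -1 + g*(5 + g)/3)
(t(c(3, -1)) + j(Q))² = ((-1)^(3/2) + (-1 + (⅓)*4² + (5/3)*4))² = (-I + (-1 + (⅓)*16 + 20/3))² = (-I + (-1 + 16/3 + 20/3))² = (-I + 11)² = (11 - I)²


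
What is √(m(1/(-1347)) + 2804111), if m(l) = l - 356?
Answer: 8*√79486848507/1347 ≈ 1674.4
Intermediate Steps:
m(l) = -356 + l
√(m(1/(-1347)) + 2804111) = √((-356 + 1/(-1347)) + 2804111) = √((-356 - 1/1347) + 2804111) = √(-479533/1347 + 2804111) = √(3776657984/1347) = 8*√79486848507/1347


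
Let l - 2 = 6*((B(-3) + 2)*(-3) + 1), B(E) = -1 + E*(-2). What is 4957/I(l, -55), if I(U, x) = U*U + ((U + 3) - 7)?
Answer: 4957/13802 ≈ 0.35915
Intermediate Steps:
B(E) = -1 - 2*E
l = -118 (l = 2 + 6*(((-1 - 2*(-3)) + 2)*(-3) + 1) = 2 + 6*(((-1 + 6) + 2)*(-3) + 1) = 2 + 6*((5 + 2)*(-3) + 1) = 2 + 6*(7*(-3) + 1) = 2 + 6*(-21 + 1) = 2 + 6*(-20) = 2 - 120 = -118)
I(U, x) = -4 + U + U² (I(U, x) = U² + ((3 + U) - 7) = U² + (-4 + U) = -4 + U + U²)
4957/I(l, -55) = 4957/(-4 - 118 + (-118)²) = 4957/(-4 - 118 + 13924) = 4957/13802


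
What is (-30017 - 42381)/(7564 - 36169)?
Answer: 72398/28605 ≈ 2.5310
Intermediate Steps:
(-30017 - 42381)/(7564 - 36169) = -72398/(-28605) = -72398*(-1/28605) = 72398/28605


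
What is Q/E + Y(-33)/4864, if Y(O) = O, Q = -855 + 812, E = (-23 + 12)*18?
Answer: 101309/481536 ≈ 0.21039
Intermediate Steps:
E = -198 (E = -11*18 = -198)
Q = -43
Q/E + Y(-33)/4864 = -43/(-198) - 33/4864 = -43*(-1/198) - 33*1/4864 = 43/198 - 33/4864 = 101309/481536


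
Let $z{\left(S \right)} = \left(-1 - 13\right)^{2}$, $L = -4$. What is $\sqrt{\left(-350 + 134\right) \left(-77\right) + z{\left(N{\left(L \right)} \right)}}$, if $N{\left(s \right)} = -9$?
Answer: $2 \sqrt{4207} \approx 129.72$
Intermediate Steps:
$z{\left(S \right)} = 196$ ($z{\left(S \right)} = \left(-14\right)^{2} = 196$)
$\sqrt{\left(-350 + 134\right) \left(-77\right) + z{\left(N{\left(L \right)} \right)}} = \sqrt{\left(-350 + 134\right) \left(-77\right) + 196} = \sqrt{\left(-216\right) \left(-77\right) + 196} = \sqrt{16632 + 196} = \sqrt{16828} = 2 \sqrt{4207}$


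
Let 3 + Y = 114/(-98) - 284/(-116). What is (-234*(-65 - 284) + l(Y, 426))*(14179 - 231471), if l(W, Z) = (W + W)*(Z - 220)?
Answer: -24997997869864/1421 ≈ -1.7592e+10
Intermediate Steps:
Y = -2437/1421 (Y = -3 + (114/(-98) - 284/(-116)) = -3 + (114*(-1/98) - 284*(-1/116)) = -3 + (-57/49 + 71/29) = -3 + 1826/1421 = -2437/1421 ≈ -1.7150)
l(W, Z) = 2*W*(-220 + Z) (l(W, Z) = (2*W)*(-220 + Z) = 2*W*(-220 + Z))
(-234*(-65 - 284) + l(Y, 426))*(14179 - 231471) = (-234*(-65 - 284) + 2*(-2437/1421)*(-220 + 426))*(14179 - 231471) = (-234*(-349) + 2*(-2437/1421)*206)*(-217292) = (81666 - 1004044/1421)*(-217292) = (115043342/1421)*(-217292) = -24997997869864/1421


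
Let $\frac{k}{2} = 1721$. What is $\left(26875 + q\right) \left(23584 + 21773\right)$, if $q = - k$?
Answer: $1062850581$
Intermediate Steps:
$k = 3442$ ($k = 2 \cdot 1721 = 3442$)
$q = -3442$ ($q = \left(-1\right) 3442 = -3442$)
$\left(26875 + q\right) \left(23584 + 21773\right) = \left(26875 - 3442\right) \left(23584 + 21773\right) = 23433 \cdot 45357 = 1062850581$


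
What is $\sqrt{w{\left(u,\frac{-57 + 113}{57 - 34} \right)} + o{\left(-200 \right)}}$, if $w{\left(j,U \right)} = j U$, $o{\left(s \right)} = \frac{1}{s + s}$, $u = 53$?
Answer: $\frac{\sqrt{27305071}}{460} \approx 11.36$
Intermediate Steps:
$o{\left(s \right)} = \frac{1}{2 s}$
$w{\left(j,U \right)} = U j$
$\sqrt{w{\left(u,\frac{-57 + 113}{57 - 34} \right)} + o{\left(-200 \right)}} = \sqrt{\frac{-57 + 113}{57 - 34} \cdot 53 + \frac{1}{2 \left(-200\right)}} = \sqrt{\frac{56}{23} \cdot 53 + \frac{1}{2} \left(- \frac{1}{200}\right)} = \sqrt{56 \cdot \frac{1}{23} \cdot 53 - \frac{1}{400}} = \sqrt{\frac{56}{23} \cdot 53 - \frac{1}{400}} = \sqrt{\frac{2968}{23} - \frac{1}{400}} = \sqrt{\frac{1187177}{9200}} = \frac{\sqrt{27305071}}{460}$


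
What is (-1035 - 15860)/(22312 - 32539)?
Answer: 16895/10227 ≈ 1.6520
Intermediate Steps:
(-1035 - 15860)/(22312 - 32539) = -16895/(-10227) = -16895*(-1/10227) = 16895/10227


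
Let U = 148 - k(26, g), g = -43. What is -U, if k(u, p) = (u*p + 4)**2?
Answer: 1240848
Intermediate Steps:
k(u, p) = (4 + p*u)**2 (k(u, p) = (p*u + 4)**2 = (4 + p*u)**2)
U = -1240848 (U = 148 - (4 - 43*26)**2 = 148 - (4 - 1118)**2 = 148 - 1*(-1114)**2 = 148 - 1*1240996 = 148 - 1240996 = -1240848)
-U = -1*(-1240848) = 1240848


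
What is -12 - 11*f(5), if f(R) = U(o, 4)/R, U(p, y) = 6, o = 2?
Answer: -126/5 ≈ -25.200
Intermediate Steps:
f(R) = 6/R
-12 - 11*f(5) = -12 - 66/5 = -126/5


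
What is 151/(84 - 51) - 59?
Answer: -1796/33 ≈ -54.424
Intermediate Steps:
151/(84 - 51) - 59 = 151/33 - 59 = -1796/33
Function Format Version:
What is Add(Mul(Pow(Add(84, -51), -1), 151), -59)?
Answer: Rational(-1796, 33) ≈ -54.424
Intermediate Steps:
Add(Mul(Pow(Add(84, -51), -1), 151), -59) = Add(Mul(Pow(33, -1), 151), -59) = Add(Mul(Rational(1, 33), 151), -59) = Add(Rational(151, 33), -59) = Rational(-1796, 33)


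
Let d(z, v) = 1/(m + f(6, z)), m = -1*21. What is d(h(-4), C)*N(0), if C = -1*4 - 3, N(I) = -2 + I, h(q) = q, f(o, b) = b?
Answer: 2/25 ≈ 0.080000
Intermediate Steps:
m = -21
C = -7 (C = -4 - 3 = -7)
d(z, v) = 1/(-21 + z)
d(h(-4), C)*N(0) = (-2 + 0)/(-21 - 4) = -2/(-25) = -1/25*(-2) = 2/25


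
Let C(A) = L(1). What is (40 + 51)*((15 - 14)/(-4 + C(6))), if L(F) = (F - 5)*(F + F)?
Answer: -91/12 ≈ -7.5833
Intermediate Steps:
L(F) = 2*F*(-5 + F) (L(F) = (-5 + F)*(2*F) = 2*F*(-5 + F))
C(A) = -8 (C(A) = 2*1*(-5 + 1) = 2*1*(-4) = -8)
(40 + 51)*((15 - 14)/(-4 + C(6))) = (40 + 51)*((15 - 14)/(-4 - 8)) = 91*(1/(-12)) = 91*(1*(-1/12)) = 91*(-1/12) = -91/12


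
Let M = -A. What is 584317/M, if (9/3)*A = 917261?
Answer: -1752951/917261 ≈ -1.9111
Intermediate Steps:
A = 917261/3 (A = (1/3)*917261 = 917261/3 ≈ 3.0575e+5)
M = -917261/3 (M = -1*917261/3 = -917261/3 ≈ -3.0575e+5)
584317/M = 584317/(-917261/3) = 584317*(-3/917261) = -1752951/917261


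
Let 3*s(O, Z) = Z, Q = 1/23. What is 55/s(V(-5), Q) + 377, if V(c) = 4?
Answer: 4172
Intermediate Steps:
Q = 1/23 ≈ 0.043478
s(O, Z) = Z/3
55/s(V(-5), Q) + 377 = 55/(((⅓)*(1/23))) + 377 = 55/(1/69) + 377 = 55*69 + 377 = 3795 + 377 = 4172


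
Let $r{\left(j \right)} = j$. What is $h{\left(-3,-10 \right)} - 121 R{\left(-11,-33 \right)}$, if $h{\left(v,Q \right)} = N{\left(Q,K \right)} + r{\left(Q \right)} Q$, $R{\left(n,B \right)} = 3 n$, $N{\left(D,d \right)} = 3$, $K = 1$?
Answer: $4096$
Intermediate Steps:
$h{\left(v,Q \right)} = 3 + Q^{2}$ ($h{\left(v,Q \right)} = 3 + Q Q = 3 + Q^{2}$)
$h{\left(-3,-10 \right)} - 121 R{\left(-11,-33 \right)} = \left(3 + \left(-10\right)^{2}\right) - 121 \cdot 3 \left(-11\right) = \left(3 + 100\right) - -3993 = 103 + 3993 = 4096$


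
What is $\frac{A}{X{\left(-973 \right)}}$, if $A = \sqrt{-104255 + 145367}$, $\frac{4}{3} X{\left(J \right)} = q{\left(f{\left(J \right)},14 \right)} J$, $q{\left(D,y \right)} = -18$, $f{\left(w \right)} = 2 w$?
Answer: $\frac{4 \sqrt{1142}}{8757} \approx 0.015436$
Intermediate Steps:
$X{\left(J \right)} = - \frac{27 J}{2}$ ($X{\left(J \right)} = \frac{3 \left(- 18 J\right)}{4} = - \frac{27 J}{2}$)
$A = 6 \sqrt{1142}$ ($A = \sqrt{41112} = 6 \sqrt{1142} \approx 202.76$)
$\frac{A}{X{\left(-973 \right)}} = \frac{6 \sqrt{1142}}{\left(- \frac{27}{2}\right) \left(-973\right)} = \frac{6 \sqrt{1142}}{\frac{26271}{2}} = 6 \sqrt{1142} \cdot \frac{2}{26271} = \frac{4 \sqrt{1142}}{8757}$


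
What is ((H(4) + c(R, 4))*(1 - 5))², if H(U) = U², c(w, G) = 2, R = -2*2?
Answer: 5184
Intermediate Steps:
R = -4
((H(4) + c(R, 4))*(1 - 5))² = ((4² + 2)*(1 - 5))² = ((16 + 2)*(-4))² = (18*(-4))² = (-72)² = 5184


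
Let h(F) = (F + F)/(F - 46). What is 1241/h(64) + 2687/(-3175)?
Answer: 35289607/203200 ≈ 173.67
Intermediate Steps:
h(F) = 2*F/(-46 + F) (h(F) = (2*F)/(-46 + F) = 2*F/(-46 + F))
1241/h(64) + 2687/(-3175) = 1241/((2*64/(-46 + 64))) + 2687/(-3175) = 1241/((2*64/18)) + 2687*(-1/3175) = 1241/((2*64*(1/18))) - 2687/3175 = 1241/(64/9) - 2687/3175 = 1241*(9/64) - 2687/3175 = 11169/64 - 2687/3175 = 35289607/203200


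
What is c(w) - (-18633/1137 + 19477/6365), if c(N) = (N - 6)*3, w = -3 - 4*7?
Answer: -235617953/2412335 ≈ -97.672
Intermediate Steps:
w = -31 (w = -3 - 28 = -31)
c(N) = -18 + 3*N (c(N) = (-6 + N)*3 = -18 + 3*N)
c(w) - (-18633/1137 + 19477/6365) = (-18 + 3*(-31)) - (-18633/1137 + 19477/6365) = (-18 - 93) - (-18633*1/1137 + 19477*(1/6365)) = -111 - (-6211/379 + 19477/6365) = -111 - 1*(-32151232/2412335) = -111 + 32151232/2412335 = -235617953/2412335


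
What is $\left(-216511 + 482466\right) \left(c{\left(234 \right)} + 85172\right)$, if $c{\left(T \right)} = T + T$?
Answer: $22776386200$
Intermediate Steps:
$c{\left(T \right)} = 2 T$
$\left(-216511 + 482466\right) \left(c{\left(234 \right)} + 85172\right) = \left(-216511 + 482466\right) \left(2 \cdot 234 + 85172\right) = 265955 \left(468 + 85172\right) = 265955 \cdot 85640 = 22776386200$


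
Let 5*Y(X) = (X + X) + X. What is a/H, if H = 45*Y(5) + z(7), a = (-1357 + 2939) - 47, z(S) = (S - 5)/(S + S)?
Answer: 10745/946 ≈ 11.358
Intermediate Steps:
z(S) = (-5 + S)/(2*S) (z(S) = (-5 + S)/((2*S)) = (-5 + S)*(1/(2*S)) = (-5 + S)/(2*S))
Y(X) = 3*X/5 (Y(X) = ((X + X) + X)/5 = (2*X + X)/5 = (3*X)/5 = 3*X/5)
a = 1535 (a = 1582 - 47 = 1535)
H = 946/7 (H = 45*((⅗)*5) + (½)*(-5 + 7)/7 = 45*3 + (½)*(⅐)*2 = 135 + ⅐ = 946/7 ≈ 135.14)
a/H = 1535/(946/7) = 1535*(7/946) = 10745/946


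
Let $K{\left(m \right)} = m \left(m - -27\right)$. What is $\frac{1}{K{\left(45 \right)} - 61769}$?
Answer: $- \frac{1}{58529} \approx -1.7086 \cdot 10^{-5}$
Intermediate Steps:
$K{\left(m \right)} = m \left(27 + m\right)$ ($K{\left(m \right)} = m \left(m + 27\right) = m \left(27 + m\right)$)
$\frac{1}{K{\left(45 \right)} - 61769} = \frac{1}{45 \left(27 + 45\right) - 61769} = \frac{1}{45 \cdot 72 - 61769} = \frac{1}{3240 - 61769} = \frac{1}{-58529} = - \frac{1}{58529}$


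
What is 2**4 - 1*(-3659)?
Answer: 3675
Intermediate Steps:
2**4 - 1*(-3659) = 16 + 3659 = 3675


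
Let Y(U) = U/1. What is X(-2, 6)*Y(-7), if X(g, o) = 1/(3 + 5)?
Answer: -7/8 ≈ -0.87500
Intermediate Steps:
X(g, o) = ⅛ (X(g, o) = 1/8 = ⅛)
Y(U) = U (Y(U) = U*1 = U)
X(-2, 6)*Y(-7) = (⅛)*(-7) = -7/8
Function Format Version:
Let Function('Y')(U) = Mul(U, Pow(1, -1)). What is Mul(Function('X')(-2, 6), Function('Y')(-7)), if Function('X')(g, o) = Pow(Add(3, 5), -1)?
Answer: Rational(-7, 8) ≈ -0.87500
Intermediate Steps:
Function('X')(g, o) = Rational(1, 8) (Function('X')(g, o) = Pow(8, -1) = Rational(1, 8))
Function('Y')(U) = U (Function('Y')(U) = Mul(U, 1) = U)
Mul(Function('X')(-2, 6), Function('Y')(-7)) = Mul(Rational(1, 8), -7) = Rational(-7, 8)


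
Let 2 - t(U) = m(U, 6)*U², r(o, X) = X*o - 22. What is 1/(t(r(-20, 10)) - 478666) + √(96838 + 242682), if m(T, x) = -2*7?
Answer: 1/211312 + 8*√5305 ≈ 582.68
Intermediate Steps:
m(T, x) = -14
r(o, X) = -22 + X*o
t(U) = 2 + 14*U² (t(U) = 2 - (-14)*U² = 2 + 14*U²)
1/(t(r(-20, 10)) - 478666) + √(96838 + 242682) = 1/((2 + 14*(-22 + 10*(-20))²) - 478666) + √(96838 + 242682) = 1/((2 + 14*(-22 - 200)²) - 478666) + √339520 = 1/((2 + 14*(-222)²) - 478666) + 8*√5305 = 1/((2 + 14*49284) - 478666) + 8*√5305 = 1/((2 + 689976) - 478666) + 8*√5305 = 1/(689978 - 478666) + 8*√5305 = 1/211312 + 8*√5305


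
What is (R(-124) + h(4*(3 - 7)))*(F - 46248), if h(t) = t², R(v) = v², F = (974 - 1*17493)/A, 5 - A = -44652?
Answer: -32284979928560/44657 ≈ -7.2295e+8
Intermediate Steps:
A = 44657 (A = 5 - 1*(-44652) = 5 + 44652 = 44657)
F = -16519/44657 (F = (974 - 1*17493)/44657 = (974 - 17493)*(1/44657) = -16519*1/44657 = -16519/44657 ≈ -0.36991)
(R(-124) + h(4*(3 - 7)))*(F - 46248) = ((-124)² + (4*(3 - 7))²)*(-16519/44657 - 46248) = (15376 + (4*(-4))²)*(-2065313455/44657) = (15376 + (-16)²)*(-2065313455/44657) = (15376 + 256)*(-2065313455/44657) = 15632*(-2065313455/44657) = -32284979928560/44657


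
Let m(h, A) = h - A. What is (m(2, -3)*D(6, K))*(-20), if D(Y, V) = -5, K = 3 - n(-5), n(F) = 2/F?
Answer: 500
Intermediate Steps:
K = 17/5 (K = 3 - 2/(-5) = 3 - 2*(-1)/5 = 3 - 1*(-⅖) = 3 + ⅖ = 17/5 ≈ 3.4000)
(m(2, -3)*D(6, K))*(-20) = ((2 - 1*(-3))*(-5))*(-20) = ((2 + 3)*(-5))*(-20) = (5*(-5))*(-20) = -25*(-20) = 500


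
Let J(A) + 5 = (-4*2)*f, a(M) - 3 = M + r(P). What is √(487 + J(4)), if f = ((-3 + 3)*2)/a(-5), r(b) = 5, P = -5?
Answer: √482 ≈ 21.954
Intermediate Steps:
a(M) = 8 + M (a(M) = 3 + (M + 5) = 3 + (5 + M) = 8 + M)
f = 0 (f = ((-3 + 3)*2)/(8 - 5) = (0*2)/3 = 0*(⅓) = 0)
J(A) = -5 (J(A) = -5 - 4*2*0 = -5 - 8*0 = -5 + 0 = -5)
√(487 + J(4)) = √(487 - 5) = √482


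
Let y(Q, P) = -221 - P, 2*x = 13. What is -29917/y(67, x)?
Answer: 59834/455 ≈ 131.50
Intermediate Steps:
x = 13/2 (x = (½)*13 = 13/2 ≈ 6.5000)
-29917/y(67, x) = -29917/(-221 - 1*13/2) = -29917/(-221 - 13/2) = -29917/(-455/2) = -29917*(-2/455) = 59834/455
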